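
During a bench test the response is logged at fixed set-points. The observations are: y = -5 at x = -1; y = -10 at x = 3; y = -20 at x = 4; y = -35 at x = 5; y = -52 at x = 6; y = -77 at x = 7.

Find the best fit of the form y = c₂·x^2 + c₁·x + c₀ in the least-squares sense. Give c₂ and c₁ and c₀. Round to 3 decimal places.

c₂ = -1.955, c₁ = 2.864, c₀ = -0.318

Compute the Gram sums: Σx^2·x^2 = 4660, Σx^2·x = 774, Σx^2 = 136, Σx·x = 136, Σx = 24, Σ1 = 6.
Right-hand side: Σx^2·y = -6935, Σx·y = -1131, Σy = -199.
Row-reducing yields c₂ = -43/22, c₁ = 63/22, c₀ = -7/22.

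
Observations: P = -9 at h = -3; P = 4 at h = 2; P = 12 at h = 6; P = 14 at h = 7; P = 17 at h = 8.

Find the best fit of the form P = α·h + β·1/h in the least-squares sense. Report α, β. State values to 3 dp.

Compute the Gram sums: Σh·h = 162, Σh·1/h = 5, Σ1/h·1/h = 11993/28224.
Moment sums: Σh·P = 341, Σ1/h·P = 89/8.
det = 162·(11993/28224) − 5² = 68737/1568.
α = (341·(11993/28224) − 5·(89/8))/(68737/1568) = 2519653/1237266; β = (162·(89/8) − 5·341)/(68737/1568) = 152488/68737.

α = 2.036, β = 2.218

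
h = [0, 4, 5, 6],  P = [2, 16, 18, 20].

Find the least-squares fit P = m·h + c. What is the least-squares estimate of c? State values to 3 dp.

Compute the Gram sums: Σh·h = 77, Σh = 15, Σ1 = 4.
Moment sums: Σh·P = 274, ΣP = 56.
Δ = 77·4 − 15² = 83.
m = (274·4 − 15·56)/83 = 256/83; c = (77·56 − 15·274)/83 = 202/83.

c = 2.434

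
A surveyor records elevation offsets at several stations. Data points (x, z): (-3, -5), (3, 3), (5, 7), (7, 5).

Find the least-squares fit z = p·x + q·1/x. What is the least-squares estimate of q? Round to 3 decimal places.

q = 6.383

With design matrix A, AᵀA = [[92, 4]; [4, 3116/11025]] and Aᵀz = [94, 502/105]ᵀ.
Δ = 92·(3116/11025) − 4² = 110272/11025.
p = (94·(3116/11025) − 4·(502/105))/(110272/11025) = 5129/6892; q = (92·(502/105) − 4·94)/(110272/11025) = 43995/6892.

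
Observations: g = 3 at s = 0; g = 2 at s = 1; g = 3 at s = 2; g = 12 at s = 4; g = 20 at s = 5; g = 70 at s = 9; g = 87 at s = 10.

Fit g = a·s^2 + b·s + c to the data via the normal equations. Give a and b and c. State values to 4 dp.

Compute the Gram sums: Σs^2·s^2 = 17459, Σs^2·s = 1927, Σs^2 = 227, Σs·s = 227, Σs = 31, Σ1 = 7.
Right-hand side: Σs^2·g = 15076, Σs·g = 1656, Σg = 197.
XᵀX·[a, b, c]ᵀ = Xᵀg becomes [[17459, 1927, 227]; [1927, 227, 31]; [227, 31, 7]]·[a, b, c]ᵀ = [15076, 1656, 197]ᵀ.
Solving the 3×3 system (Gaussian elimination) gives a = 12506/12327, b = -83281/49308, c = 44759/16436.

a = 1.0145, b = -1.6890, c = 2.7232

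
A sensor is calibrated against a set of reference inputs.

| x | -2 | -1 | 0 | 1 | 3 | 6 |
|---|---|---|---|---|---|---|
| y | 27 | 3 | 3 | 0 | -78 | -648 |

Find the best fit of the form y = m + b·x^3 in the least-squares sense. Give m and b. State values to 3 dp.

m = 2.420, b = -3.011

Entries of AᵀA: Σ1 = 6, Σx^3 = 235, Σx^3·x^3 = 47451.
And Σy = -693, Σx^3·y = -142293.
AᵀA·[m, b]ᵀ = Aᵀy becomes [[6, 235]; [235, 47451]]·[m, b]ᵀ = [-693, -142293]ᵀ.
Eliminating b: 47451·(row 1) − 235·(row 2) gives 229481·m = 47451·(-693) − 235·(-142293) = 555312, so m = 555312/229481.
Then b = ((-142293) − 235·(555312/229481))/47451 = -690903/229481.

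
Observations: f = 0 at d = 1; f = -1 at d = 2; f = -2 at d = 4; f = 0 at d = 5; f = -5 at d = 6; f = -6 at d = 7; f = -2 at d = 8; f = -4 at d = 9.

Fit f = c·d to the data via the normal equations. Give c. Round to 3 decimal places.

c = -0.486

Sums needed: Σd·d = 276.
And Σd·f = -134.
So AᵀA·[c]ᵀ = Aᵀf: [[276]]·[c]ᵀ = [-134]ᵀ.
Hence c = -134 / 276 ≈ -0.485507.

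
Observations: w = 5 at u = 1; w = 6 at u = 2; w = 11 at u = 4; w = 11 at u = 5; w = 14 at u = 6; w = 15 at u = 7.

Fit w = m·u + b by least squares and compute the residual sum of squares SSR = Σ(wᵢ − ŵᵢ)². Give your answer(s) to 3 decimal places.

Compute the Gram sums: Σu·u = 131, Σu = 25, Σ1 = 6.
And Σu·w = 305, Σw = 62.
So MᵀM·[m, b]ᵀ = Mᵀw: [[131, 25]; [25, 6]]·[m, b]ᵀ = [305, 62]ᵀ.
Eliminating b: 6·(row 1) − 25·(row 2) gives 161·m = 6·305 − 25·62 = 280, so m = 40/23.
Then b = (62 − 25·(40/23))/6 = 71/23.
Residuals: 4/23, -13/23, 22/23, -18/23, 11/23, -6/23; SSR = 50/23.

SSR = 2.174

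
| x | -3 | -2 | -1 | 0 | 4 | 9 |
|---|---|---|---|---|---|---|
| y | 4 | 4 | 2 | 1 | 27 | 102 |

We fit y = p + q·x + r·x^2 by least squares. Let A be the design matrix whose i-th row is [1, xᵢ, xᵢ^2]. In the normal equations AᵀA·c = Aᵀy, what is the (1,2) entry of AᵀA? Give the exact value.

Row 1 ↔ basis 1, column 2 ↔ basis x, so (AᵀA)_{1,2} = Σᵢ x = (1)·(-3) + (1)·(-2) + (1)·(-1) + (1)·(0) + (1)·(4) + (1)·(9) = 7.

7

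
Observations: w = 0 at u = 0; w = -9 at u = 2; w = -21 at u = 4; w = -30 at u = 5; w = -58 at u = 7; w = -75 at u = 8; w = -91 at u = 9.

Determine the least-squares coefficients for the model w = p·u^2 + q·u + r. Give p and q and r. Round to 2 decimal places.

p = -0.98, q = -1.25, r = -0.70

Forming XᵀX = [[13955, 1781, 239]; [1781, 239, 35]; [239, 35, 7]] and Xᵀw = [-16135, -2077, -284]ᵀ gives XᵀX·[p, q, r]ᵀ = Xᵀw.
Inverting the 3×3 Gram matrix, [p, q, r]ᵀ = [-31567/32054, -40019/32054, -1027/1457]ᵀ.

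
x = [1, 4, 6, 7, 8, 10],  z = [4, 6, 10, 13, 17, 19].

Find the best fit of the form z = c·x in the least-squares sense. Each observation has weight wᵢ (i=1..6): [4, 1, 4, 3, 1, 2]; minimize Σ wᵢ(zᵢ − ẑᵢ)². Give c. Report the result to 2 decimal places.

c = 1.86

Normal-equation sums: Σwᵢ·x·x = 575.
For MᵀWz: Σwᵢ·x·z = 1069.
MᵀWM·[c]ᵀ = MᵀWz becomes [[575]]·[c]ᵀ = [1069]ᵀ.
Hence c = 1069 / 575 ≈ 1.85913.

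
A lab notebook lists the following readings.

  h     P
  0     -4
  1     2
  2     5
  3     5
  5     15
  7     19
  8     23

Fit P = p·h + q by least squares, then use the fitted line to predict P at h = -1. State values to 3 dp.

P̂ = -5.817

The normal equations are: 152·p + 26·q = 419;  26·p + 7·q = 65.
(Σh·h = 152, Σh = 26, Σ1 = 7, Σh·P = 419, ΣP = 65.)
Δ = 152·7 − 26² = 388.
p = (419·7 − 26·65)/388 = 1243/388; q = (152·65 − 26·419)/388 = -507/194.
At h = -1: P̂ = (1243/388)·(-1) + (-507/194)·(1) = -2257/388.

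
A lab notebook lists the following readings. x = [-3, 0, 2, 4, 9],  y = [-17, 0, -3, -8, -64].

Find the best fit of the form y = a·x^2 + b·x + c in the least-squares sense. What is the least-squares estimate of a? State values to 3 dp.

From the data, Σx^2·x^2 = 6914, Σx^2·x = 774, Σx^2 = 110, Σx·x = 110, Σx = 12, Σ1 = 5.
And Σx^2·y = -5477, Σx·y = -563, Σy = -92.
MᵀM·[a, b, c]ᵀ = Mᵀy becomes [[6914, 774, 110]; [774, 110, 12]; [110, 12, 5]]·[a, b, c]ᵀ = [-5477, -563, -92]ᵀ.
Row-reducing yields a = -44109/43672, b = 92993/43672, c = -28175/21836.

a = -1.010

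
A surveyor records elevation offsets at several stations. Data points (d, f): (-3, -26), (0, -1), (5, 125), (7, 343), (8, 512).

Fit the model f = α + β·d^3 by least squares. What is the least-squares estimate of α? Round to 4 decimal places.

α = 0.0240

From the data, Σ1 = 5, Σd^3 = 953, Σd^3·d^3 = 396147.
And Σf = 953, Σd^3·f = 396120.
MᵀM·[α, β]ᵀ = Mᵀf becomes [[5, 953]; [953, 396147]]·[α, β]ᵀ = [953, 396120]ᵀ.
Δ = 5·396147 − 953² = 1072526.
α = (953·396147 − 953·396120)/1072526 = 25731/1072526; β = (5·396120 − 953·953)/1072526 = 1072391/1072526.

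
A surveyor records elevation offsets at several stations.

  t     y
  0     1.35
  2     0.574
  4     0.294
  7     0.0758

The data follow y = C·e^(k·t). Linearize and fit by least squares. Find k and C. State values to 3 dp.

k = -0.406, C = 1.358

Linearized form: ln y = k·t + ln C. From the 4 transformed points,
Σt = 13.0000, Σ(t)² = 69.0000, Σln y = -4.0589, Σt·ln y = -24.0646.
Equations: 69.0000·k + 13.0000·ln C = -24.0646;  13.0000·k + 4·ln C = -4.0589.
Slope k = (n·Σt·ln y − Σt·Σln y)/(n·Σ(t)² − (Σt)²) = (4·-24.0646 − 13.0000·-4.0589)/107.0000 = -0.40648; ln C = (Σln y − k·Σt)/n = 0.30634, so C = exp(0.30634) = 1.35844.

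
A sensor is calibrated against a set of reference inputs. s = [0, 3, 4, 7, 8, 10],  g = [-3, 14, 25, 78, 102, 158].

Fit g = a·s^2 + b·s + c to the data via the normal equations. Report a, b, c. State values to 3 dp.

The normal system XᵀX·[a, b, c]ᵀ = Xᵀg is [[16834, 1946, 238]; [1946, 238, 32]; [238, 32, 6]]·[a, b, c]ᵀ = [26676, 3084, 374]ᵀ.
Inverting the 3×3 Gram matrix, [a, b, c]ᵀ = [15039/9985, 2081/1997, -29642/9985]ᵀ.

a = 1.506, b = 1.042, c = -2.969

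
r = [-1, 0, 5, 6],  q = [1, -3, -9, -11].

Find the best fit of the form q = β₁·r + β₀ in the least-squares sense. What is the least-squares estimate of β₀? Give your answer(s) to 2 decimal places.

Sums needed: Σr·r = 62, Σr = 10, Σ1 = 4.
For Mᵀq: Σr·q = -112, Σq = -22.
Eliminating β₀: 4·(row 1) − 10·(row 2) gives 148·β₁ = 4·(-112) − 10·(-22) = -228, so β₁ = -57/37.
Then β₀ = ((-22) − 10·(-57/37))/4 = -61/37.

β₀ = -1.65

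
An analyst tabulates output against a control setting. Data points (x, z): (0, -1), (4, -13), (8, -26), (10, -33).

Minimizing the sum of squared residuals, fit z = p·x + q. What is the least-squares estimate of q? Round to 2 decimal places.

q = -0.68

Compute the Gram sums: Σx·x = 180, Σx = 22, Σ1 = 4.
Right-hand side: Σx·z = -590, Σz = -73.
So MᵀM·[p, q]ᵀ = Mᵀz: [[180, 22]; [22, 4]]·[p, q]ᵀ = [-590, -73]ᵀ.
Δ = 180·4 − 22² = 236.
p = ((-590)·4 − 22·(-73))/236 = -377/118; q = (180·(-73) − 22·(-590))/236 = -40/59.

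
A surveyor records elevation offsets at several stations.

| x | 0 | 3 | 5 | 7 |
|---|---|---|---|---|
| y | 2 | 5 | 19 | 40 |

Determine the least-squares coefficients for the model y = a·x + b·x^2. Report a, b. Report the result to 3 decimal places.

a = -1.234, b = 0.995

MᵀM·[a, b]ᵀ = Mᵀy reads: 83·a + 495·b = 390;  495·a + 3107·b = 2480.
Determinant 83·3107 − 495² = 12856.
a = (390·3107 − 495·2480)/12856 = -7935/6428; b = (83·2480 − 495·390)/12856 = 6395/6428.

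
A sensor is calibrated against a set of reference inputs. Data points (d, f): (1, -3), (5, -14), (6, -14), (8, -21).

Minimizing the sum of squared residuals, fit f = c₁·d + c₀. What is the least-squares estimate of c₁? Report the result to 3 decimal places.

The normal system XᵀX·[c₁, c₀]ᵀ = Xᵀf is [[126, 20]; [20, 4]]·[c₁, c₀]ᵀ = [-325, -52]ᵀ.
Determinant 126·4 − 20² = 104.
c₁ = ((-325)·4 − 20·(-52))/104 = -5/2; c₀ = (126·(-52) − 20·(-325))/104 = -1/2.

c₁ = -2.500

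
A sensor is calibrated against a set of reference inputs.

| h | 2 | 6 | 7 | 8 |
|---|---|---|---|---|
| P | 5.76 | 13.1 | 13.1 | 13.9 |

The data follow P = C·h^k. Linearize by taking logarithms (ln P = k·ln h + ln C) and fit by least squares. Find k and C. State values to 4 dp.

k = 0.6591, C = 3.7038

Let Y = ln P. Fitting Y = k·ln h + ln C by least squares:
AᵀA = [[11.8015, 6.5103]; [6.5103, 4]], rhs = [16.3021, 9.5281]ᵀ  (here Σln h = 6.5103, Σ(ln h)² = 11.8015, Σln P = 9.5281, Σln h·ln P = 16.3021).
Δ = 11.8015·4 − (6.5103)² = 4.8225; k = (16.3021·4 − 6.5103·9.5281)/4.8225 = 0.65905, ln C = (11.8015·9.5281 − 6.5103·16.3021)/4.8225 = 1.30937, so C = exp(1.30937) = 3.70382.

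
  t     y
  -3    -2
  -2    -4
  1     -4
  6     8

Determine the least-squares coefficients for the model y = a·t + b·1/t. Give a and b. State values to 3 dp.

a = 1.507, b = -4.341

From the data, Σt·t = 50, Σt·1/t = 4, Σ1/t·1/t = 25/18.
And Σt·y = 58, Σ1/t·y = 0.
MᵀM·[a, b]ᵀ = Mᵀy becomes [[50, 4]; [4, 25/18]]·[a, b]ᵀ = [58, 0]ᵀ.
Eliminating b: (25/18)·(row 1) − 4·(row 2) gives (481/9)·a = (25/18)·58 − 4·0 = 725/9, so a = 725/481.
Then b = (0 − 4·(725/481))/(25/18) = -2088/481.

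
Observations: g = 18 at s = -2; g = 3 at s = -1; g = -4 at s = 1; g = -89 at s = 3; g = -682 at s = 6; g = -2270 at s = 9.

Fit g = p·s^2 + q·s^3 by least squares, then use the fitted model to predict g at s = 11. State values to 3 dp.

ĝ = -4120.712

The normal equations are: 7956·p + 67036·q = -209152;  67036·p + 578892·q = -1804696.
Eliminating q: 578892·(row 1) − 67036·(row 2) gives 111839456·p = 578892·(-209152) − 67036·(-1804696) = -96818528, so p = -51281/59237.
Then q = ((-1804696) − 67036·(-51281/59237))/578892 = -178733/59237.
At s = 11: ĝ = (-51281/59237)·(121) + (-178733/59237)·(1331) = -244098624/59237.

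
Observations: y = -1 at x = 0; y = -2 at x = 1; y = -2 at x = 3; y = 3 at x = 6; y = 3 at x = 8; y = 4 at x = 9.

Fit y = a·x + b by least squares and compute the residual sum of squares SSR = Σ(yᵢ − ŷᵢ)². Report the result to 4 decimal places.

SSR = 6.3693

Compute the Gram sums: Σx·x = 191, Σx = 27, Σ1 = 6.
Right-hand side: Σx·y = 70, Σy = 5.
So MᵀM·[a, b]ᵀ = Mᵀy: [[191, 27]; [27, 6]]·[a, b]ᵀ = [70, 5]ᵀ.
det = 191·6 − 27² = 417.
a = (70·6 − 27·5)/417 = 95/139; b = (191·5 − 27·70)/417 = -935/417.
Residuals: 518/417, -184/417, -754/417, 476/417, -94/417, 38/417; SSR = 2656/417.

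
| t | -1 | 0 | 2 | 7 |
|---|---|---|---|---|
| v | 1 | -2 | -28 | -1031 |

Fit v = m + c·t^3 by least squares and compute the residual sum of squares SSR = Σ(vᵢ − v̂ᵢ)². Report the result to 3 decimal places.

Normal-equation sums: Σ1 = 4, Σt^3 = 350, Σt^3·t^3 = 117714.
Right-hand side: Σv = -1060, Σt^3·v = -353858.
So XᵀX·[m, c]ᵀ = Xᵀv: [[4, 350]; [350, 117714]]·[m, c]ᵀ = [-1060, -353858]ᵀ.
Δ = 4·117714 − 350² = 348356.
m = ((-1060)·117714 − 350·(-353858))/348356 = -231635/87089; c = (4·(-353858) − 350·(-1060))/348356 = -261108/87089.
Residuals: 57616/87089, 57457/87089, -117993/87089, 40/1193; SSR = 235986/87089.

SSR = 2.710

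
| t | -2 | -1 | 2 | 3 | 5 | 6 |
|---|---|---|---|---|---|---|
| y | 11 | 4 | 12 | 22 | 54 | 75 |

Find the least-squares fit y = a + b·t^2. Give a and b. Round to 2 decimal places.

a = 3.19, b = 2.01

Sums needed: Σ1 = 6, Σt^2 = 79, Σt^2·t^2 = 2035.
Right-hand side: Σy = 178, Σt^2·y = 4344.
Eliminating b: 2035·(row 1) − 79·(row 2) gives 5969·a = 2035·178 − 79·4344 = 19054, so a = 19054/5969.
Then b = (4344 − 79·(19054/5969))/2035 = 12002/5969.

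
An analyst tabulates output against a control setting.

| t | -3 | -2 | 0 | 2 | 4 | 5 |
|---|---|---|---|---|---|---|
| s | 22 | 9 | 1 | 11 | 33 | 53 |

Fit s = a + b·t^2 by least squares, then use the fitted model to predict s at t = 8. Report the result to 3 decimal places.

Sums needed: Σ1 = 6, Σt^2 = 58, Σt^2·t^2 = 994.
Right-hand side: Σs = 129, Σt^2·s = 2131.
AᵀA·[a, b]ᵀ = Aᵀs becomes [[6, 58]; [58, 994]]·[a, b]ᵀ = [129, 2131]ᵀ.
Δ = 6·994 − 58² = 2600.
a = (129·994 − 58·2131)/2600 = 89/50; b = (6·2131 − 58·129)/2600 = 51/25.
At t = 8: ŝ = (89/50)·(1) + (51/25)·(64) = 6617/50.

ŝ = 132.340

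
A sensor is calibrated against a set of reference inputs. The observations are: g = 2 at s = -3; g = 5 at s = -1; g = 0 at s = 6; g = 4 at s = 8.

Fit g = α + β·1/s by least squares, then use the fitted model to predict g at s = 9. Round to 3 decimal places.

The normal system XᵀX·[α, β]ᵀ = Xᵀg is [[4, -25/24]; [-25/24, 665/576]]·[α, β]ᵀ = [11, -31/6]ᵀ.
det = 4·(665/576) − (-25/24)² = 2035/576.
α = (11·(665/576) − (-25/24)·(-31/6))/(2035/576) = 843/407; β = (4·(-31/6) − (-25/24)·11)/(2035/576) = -5304/2035.
At s = 9: ĝ = (843/407)·(1) + (-5304/2035)·(1/9) = 10877/6105.

ĝ = 1.782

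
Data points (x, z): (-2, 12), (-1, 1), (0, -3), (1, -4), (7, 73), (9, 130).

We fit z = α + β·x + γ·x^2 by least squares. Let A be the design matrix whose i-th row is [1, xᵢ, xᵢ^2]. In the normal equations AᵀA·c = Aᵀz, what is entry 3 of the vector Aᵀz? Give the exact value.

14152

Entry 3 ↔ basis x^2, so (Aᵀz)_{3} = Σᵢ (x^2)·zᵢ = (4)·(12) + (1)·(1) + (0)·(-3) + (1)·(-4) + (49)·(73) + (81)·(130) = 14152.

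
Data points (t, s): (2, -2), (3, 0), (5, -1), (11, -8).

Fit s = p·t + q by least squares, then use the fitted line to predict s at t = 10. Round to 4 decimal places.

Entries of XᵀX: Σt·t = 159, Σt = 21, Σ1 = 4.
Moment sums: Σt·s = -97, Σs = -11.
Normal equations: [[159, 21]; [21, 4]]·[p, q]ᵀ = [-97, -11]ᵀ.
det = 159·4 − 21² = 195.
p = ((-97)·4 − 21·(-11))/195 = -157/195; q = (159·(-11) − 21·(-97))/195 = 96/65.
At t = 10: ŝ = (-157/195)·(10) + (96/65)·(1) = -1282/195.

ŝ = -6.5744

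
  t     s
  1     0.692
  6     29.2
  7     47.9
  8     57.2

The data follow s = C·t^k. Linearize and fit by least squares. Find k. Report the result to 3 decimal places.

k = 2.134

Taking logs, ln s = k·ln t + ln C, so regress ln s on ln t.
Over the data: Σln t = 5.8171, Σ(ln t)² = 11.3210, Σln s = 10.9217, Σln t·ln s = 21.9892.
Normal system: [[11.3210, 5.8171]; [5.8171, 4]]·[k, ln C]ᵀ = [21.9892, 10.9217]ᵀ.
Slope k = (n·Σln t·ln s − Σln t·Σln s)/(n·Σ(ln t)² − (Σln t)²) = (4·21.9892 − 5.8171·10.9217)/11.4454 = 2.13399; ln C = (Σln s − k·Σln t)/n = -0.37299.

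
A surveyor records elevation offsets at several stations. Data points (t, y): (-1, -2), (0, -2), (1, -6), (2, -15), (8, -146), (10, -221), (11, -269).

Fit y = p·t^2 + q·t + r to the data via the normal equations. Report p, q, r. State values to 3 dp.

p = -2.030, q = -1.773, r = -2.194

Compute the Gram sums: Σt^2·t^2 = 28755, Σt^2·t = 2851, Σt^2 = 291, Σt·t = 291, Σt = 31, Σ1 = 7.
And Σt^2·y = -64061, Σt·y = -6371, Σy = -661.
Normal equations: [[28755, 2851, 291]; [2851, 291, 31]; [291, 31, 7]]·[p, q, r]ᵀ = [-64061, -6371, -661]ᵀ.
Inverting the 3×3 Gram matrix, [p, q, r]ᵀ = [-106380/52409, -185873/104818, -229925/104818]ᵀ.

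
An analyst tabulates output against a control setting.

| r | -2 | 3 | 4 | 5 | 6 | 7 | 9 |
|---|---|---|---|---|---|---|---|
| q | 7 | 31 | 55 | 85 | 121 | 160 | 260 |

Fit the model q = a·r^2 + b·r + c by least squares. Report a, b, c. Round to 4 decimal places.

a = 2.9932, b = 2.1108, c = -1.0086

From the data, Σr^2·r^2 = 11236, Σr^2·r = 1496, Σr^2 = 220, Σr·r = 220, Σr = 32, Σ1 = 7.
Right-hand side: Σr^2·q = 36568, Σr·q = 4910, Σq = 719.
Row-reducing yields a = 4876/1629, b = 6877/3258, c = -1643/1629.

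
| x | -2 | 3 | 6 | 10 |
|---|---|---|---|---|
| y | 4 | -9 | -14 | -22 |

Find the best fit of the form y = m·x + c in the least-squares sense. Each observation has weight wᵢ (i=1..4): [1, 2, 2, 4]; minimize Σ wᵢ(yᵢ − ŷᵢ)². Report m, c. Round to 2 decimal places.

The normal system MᵀWM·[m, c]ᵀ = MᵀWy is [[494, 56]; [56, 9]]·[m, c]ᵀ = [-1110, -130]ᵀ.
Δ = 494·9 − 56² = 1310.
m = ((-1110)·9 − 56·(-130))/1310 = -271/131; c = (494·(-130) − 56·(-1110))/1310 = -206/131.

m = -2.07, c = -1.57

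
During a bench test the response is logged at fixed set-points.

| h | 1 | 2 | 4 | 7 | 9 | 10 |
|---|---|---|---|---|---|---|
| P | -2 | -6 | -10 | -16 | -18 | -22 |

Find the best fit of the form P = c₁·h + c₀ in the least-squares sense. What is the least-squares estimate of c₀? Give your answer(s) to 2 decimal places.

c₀ = -1.18

With design matrix A, AᵀA = [[251, 33]; [33, 6]] and AᵀP = [-548, -74]ᵀ.
det = 251·6 − 33² = 417.
c₁ = ((-548)·6 − 33·(-74))/417 = -282/139; c₀ = (251·(-74) − 33·(-548))/417 = -490/417.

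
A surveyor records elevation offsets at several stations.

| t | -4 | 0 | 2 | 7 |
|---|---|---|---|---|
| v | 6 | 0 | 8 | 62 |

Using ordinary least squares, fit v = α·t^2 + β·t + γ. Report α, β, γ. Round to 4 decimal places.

α = 0.9471, β = 2.2449, γ = -0.1439

Compute the Gram sums: Σt^2·t^2 = 2673, Σt^2·t = 287, Σt^2 = 69, Σt·t = 69, Σt = 5, Σ1 = 4.
Right-hand side: Σt^2·v = 3166, Σt·v = 426, Σv = 76.
Normal equations: [[2673, 287, 69]; [287, 69, 5]; [69, 5, 4]]·[α, β, γ]ᵀ = [3166, 426, 76]ᵀ.
Solving the 3×3 system (Gaussian elimination) gives α = 49953/52742, β = 118399/52742, γ = -3795/26371.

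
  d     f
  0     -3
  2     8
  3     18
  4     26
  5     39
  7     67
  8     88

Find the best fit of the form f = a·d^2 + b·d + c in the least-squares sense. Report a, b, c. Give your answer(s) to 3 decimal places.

Normal-equation sums: Σd^2·d^2 = 7475, Σd^2·d = 1079, Σd^2 = 167, Σd·d = 167, Σd = 29, Σ1 = 7.
Right-hand side: Σd^2·f = 10500, Σd·f = 1542, Σf = 243.
Inverting the 3×3 Gram matrix, [a, b, c]ᵀ = [15311/15974, 55981/15974, -3048/1141]ᵀ.

a = 0.958, b = 3.505, c = -2.671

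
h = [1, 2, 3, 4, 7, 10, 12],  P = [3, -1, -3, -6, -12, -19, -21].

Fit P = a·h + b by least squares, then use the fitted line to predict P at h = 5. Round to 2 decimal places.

AᵀA·[a, b]ᵀ = AᵀP reads: 323·a + 39·b = -558;  39·a + 7·b = -59.
(Σh·h = 323, Σh = 39, Σ1 = 7, Σh·P = -558, ΣP = -59.)
Eliminating b: 7·(row 1) − 39·(row 2) gives 740·a = 7·(-558) − 39·(-59) = -1605, so a = -321/148.
Then b = ((-59) − 39·(-321/148))/7 = 541/148.
At h = 5: P̂ = (-321/148)·(5) + (541/148)·(1) = -266/37.

P̂ = -7.19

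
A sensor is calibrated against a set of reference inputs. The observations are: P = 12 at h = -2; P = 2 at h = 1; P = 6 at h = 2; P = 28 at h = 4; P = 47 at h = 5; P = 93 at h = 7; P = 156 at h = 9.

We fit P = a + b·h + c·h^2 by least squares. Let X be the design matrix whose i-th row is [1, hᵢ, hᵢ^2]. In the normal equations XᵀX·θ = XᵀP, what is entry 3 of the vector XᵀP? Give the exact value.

Entry 3 ↔ basis h^2, so (XᵀP)_{3} = Σᵢ (h^2)·Pᵢ = (4)·(12) + (1)·(2) + (4)·(6) + (16)·(28) + (25)·(47) + (49)·(93) + (81)·(156) = 18890.

18890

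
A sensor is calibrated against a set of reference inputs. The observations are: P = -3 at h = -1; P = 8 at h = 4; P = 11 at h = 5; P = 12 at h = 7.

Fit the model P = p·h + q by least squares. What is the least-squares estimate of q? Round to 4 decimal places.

Compute the Gram sums: Σh·h = 91, Σh = 15, Σ1 = 4.
Right-hand side: Σh·P = 174, ΣP = 28.
Determinant 91·4 − 15² = 139.
p = (174·4 − 15·28)/139 = 276/139; q = (91·28 − 15·174)/139 = -62/139.

q = -0.4460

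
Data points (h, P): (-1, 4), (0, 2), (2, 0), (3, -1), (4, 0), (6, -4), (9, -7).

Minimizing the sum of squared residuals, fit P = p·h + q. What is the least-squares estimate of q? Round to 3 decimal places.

With design matrix M, MᵀM = [[147, 23]; [23, 7]] and MᵀP = [-94, -6]ᵀ.
Determinant 147·7 − 23² = 500.
p = ((-94)·7 − 23·(-6))/500 = -26/25; q = (147·(-6) − 23·(-94))/500 = 64/25.

q = 2.560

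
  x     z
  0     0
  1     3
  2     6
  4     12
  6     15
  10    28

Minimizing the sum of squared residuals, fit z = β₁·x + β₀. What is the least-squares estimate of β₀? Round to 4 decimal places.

β₀ = 0.2155

AᵀA·[β₁, β₀]ᵀ = Aᵀz reads: 157·β₁ + 23·β₀ = 433;  23·β₁ + 6·β₀ = 64.
(Σx·x = 157, Σx = 23, Σ1 = 6, Σx·z = 433, Σz = 64.)
Δ = 157·6 − 23² = 413.
β₁ = (433·6 − 23·64)/413 = 1126/413; β₀ = (157·64 − 23·433)/413 = 89/413.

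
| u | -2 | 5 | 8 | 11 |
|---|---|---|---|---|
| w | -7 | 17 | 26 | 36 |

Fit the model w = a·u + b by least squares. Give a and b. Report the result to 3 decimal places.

Normal-equation sums: Σu·u = 214, Σu = 22, Σ1 = 4.
For Mᵀw: Σu·w = 703, Σw = 72.
Eliminating b: 4·(row 1) − 22·(row 2) gives 372·a = 4·703 − 22·72 = 1228, so a = 307/93.
Then b = (72 − 22·(307/93))/4 = -29/186.

a = 3.301, b = -0.156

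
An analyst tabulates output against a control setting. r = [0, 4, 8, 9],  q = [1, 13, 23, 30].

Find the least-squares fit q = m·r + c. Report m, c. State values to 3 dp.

Normal-equation sums: Σr·r = 161, Σr = 21, Σ1 = 4.
Right-hand side: Σr·q = 506, Σq = 67.
Eliminating c: 4·(row 1) − 21·(row 2) gives 203·m = 4·506 − 21·67 = 617, so m = 617/203.
Then c = (67 − 21·(617/203))/4 = 23/29.

m = 3.039, c = 0.793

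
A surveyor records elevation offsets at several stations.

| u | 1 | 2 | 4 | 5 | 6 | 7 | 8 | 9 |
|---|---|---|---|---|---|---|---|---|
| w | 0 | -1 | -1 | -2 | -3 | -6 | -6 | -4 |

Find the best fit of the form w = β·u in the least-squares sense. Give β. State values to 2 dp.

Normal-equation sums: Σu·u = 276.
For Aᵀw: Σu·w = -160.
So AᵀA·[β]ᵀ = Aᵀw: [[276]]·[β]ᵀ = [-160]ᵀ.
Hence β = -160 / 276 ≈ -0.57971.

β = -0.58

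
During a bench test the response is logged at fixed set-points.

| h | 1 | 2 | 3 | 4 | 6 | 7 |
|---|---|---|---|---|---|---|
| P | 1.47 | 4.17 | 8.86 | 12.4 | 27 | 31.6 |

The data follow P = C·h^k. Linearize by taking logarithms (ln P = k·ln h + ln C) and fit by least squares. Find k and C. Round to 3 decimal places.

k = 1.600, C = 1.442

With ln Pᵢ as the transformed response and ln hᵢ as the regressor:
AᵀA = [[10.6062, 6.9157]; [6.9157, 6]], rhs = [19.5016, 13.2614]ᵀ  (here Σln h = 6.9157, Σ(ln h)² = 10.6062, Σln P = 13.2614, Σln h·ln P = 19.5016).
Δ = 10.6062·6 − (6.9157)² = 15.8099; k = (19.5016·6 − 6.9157·13.2614)/15.8099 = 1.60009, ln C = (10.6062·13.2614 − 6.9157·19.5016)/15.8099 = 0.36594, so C = exp(0.36594) = 1.44187.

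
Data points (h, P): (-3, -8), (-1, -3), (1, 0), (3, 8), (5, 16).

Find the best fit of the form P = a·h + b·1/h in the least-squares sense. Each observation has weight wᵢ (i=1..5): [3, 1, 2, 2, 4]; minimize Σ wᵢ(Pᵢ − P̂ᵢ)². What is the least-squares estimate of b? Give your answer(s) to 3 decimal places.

b = -2.474

Compute the Gram sums: Σwᵢ·h·h = 148, Σwᵢ·h·1/h = 12, Σwᵢ·1/h·1/h = 836/225.
Moment sums: Σwᵢ·h·P = 443, Σwᵢ·1/h·P = 437/15.
det = 148·(836/225) − 12² = 91328/225.
a = (443·(836/225) − 12·(437/15))/(91328/225) = 36461/11416; b = (148·(437/15) − 12·443)/(91328/225) = -28245/11416.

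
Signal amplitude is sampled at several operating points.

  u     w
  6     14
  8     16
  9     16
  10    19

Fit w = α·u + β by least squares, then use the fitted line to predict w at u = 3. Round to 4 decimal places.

From the data, Σu·u = 281, Σu = 33, Σ1 = 4.
Right-hand side: Σu·w = 546, Σw = 65.
XᵀX·[α, β]ᵀ = Xᵀw becomes [[281, 33]; [33, 4]]·[α, β]ᵀ = [546, 65]ᵀ.
det = 281·4 − 33² = 35.
α = (546·4 − 33·65)/35 = 39/35; β = (281·65 − 33·546)/35 = 247/35.
At u = 3: ŵ = (39/35)·(3) + (247/35)·(1) = 52/5.

ŵ = 10.4000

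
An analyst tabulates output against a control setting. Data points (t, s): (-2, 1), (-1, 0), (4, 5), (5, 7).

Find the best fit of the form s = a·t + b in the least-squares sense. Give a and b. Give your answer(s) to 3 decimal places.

a = 0.905, b = 1.892

Entries of AᵀA: Σt·t = 46, Σt = 6, Σ1 = 4.
For Aᵀs: Σt·s = 53, Σs = 13.
So AᵀA·[a, b]ᵀ = Aᵀs: [[46, 6]; [6, 4]]·[a, b]ᵀ = [53, 13]ᵀ.
Determinant 46·4 − 6² = 148.
a = (53·4 − 6·13)/148 = 67/74; b = (46·13 − 6·53)/148 = 70/37.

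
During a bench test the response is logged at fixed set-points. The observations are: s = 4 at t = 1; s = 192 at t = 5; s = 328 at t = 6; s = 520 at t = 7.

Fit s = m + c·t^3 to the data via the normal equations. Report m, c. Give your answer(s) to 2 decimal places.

m = 2.79, c = 1.51

The normal equations are: 4·m + 685·c = 1044;  685·m + 179931·c = 273212.
(Σ1 = 4, Σt^3 = 685, Σt^3·t^3 = 179931, Σs = 1044, Σt^3·s = 273212.)
Δ = 4·179931 − 685² = 250499.
m = (1044·179931 − 685·273212)/250499 = 697744/250499; c = (4·273212 − 685·1044)/250499 = 377708/250499.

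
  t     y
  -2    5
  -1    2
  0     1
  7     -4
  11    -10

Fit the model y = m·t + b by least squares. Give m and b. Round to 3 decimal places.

Entries of AᵀA: Σt·t = 175, Σt = 15, Σ1 = 5.
Right-hand side: Σt·y = -150, Σy = -6.
Normal equations: [[175, 15]; [15, 5]]·[m, b]ᵀ = [-150, -6]ᵀ.
Eliminating b: 5·(row 1) − 15·(row 2) gives 650·m = 5·(-150) − 15·(-6) = -660, so m = -66/65.
Then b = ((-6) − 15·(-66/65))/5 = 24/13.

m = -1.015, b = 1.846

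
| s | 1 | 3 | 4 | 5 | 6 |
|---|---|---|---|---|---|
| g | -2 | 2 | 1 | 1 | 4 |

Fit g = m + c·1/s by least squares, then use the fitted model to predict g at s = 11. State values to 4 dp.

ĝ = 2.7901

The normal equations are: 5·m + (39/20)·c = 6;  (39/20)·m + (4469/3600)·c = -13/60.
Δ = 5·(4469/3600) − (39/20)² = 541/225.
m = (6·(4469/3600) − (39/20)·(-13/60))/(541/225) = 28335/8656; c = (5·(-13/60) − (39/20)·6)/(541/225) = -11505/2164.
At s = 11: ĝ = (28335/8656)·(1) + (-11505/2164)·(1/11) = 265665/95216.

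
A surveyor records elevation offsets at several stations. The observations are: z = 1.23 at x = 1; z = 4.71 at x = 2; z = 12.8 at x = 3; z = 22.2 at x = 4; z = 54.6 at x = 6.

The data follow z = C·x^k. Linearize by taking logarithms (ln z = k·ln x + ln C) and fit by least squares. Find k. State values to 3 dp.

With ln zᵢ as the transformed response and ln xᵢ as the regressor:
Σln x = 4.9698, Σ(ln x)² = 6.8196, Σln z = 11.4063, Σln x·ln z = 15.3398.
Equations: 6.8196·k + 4.9698·ln C = 15.3398;  4.9698·k + 5·ln C = 11.4063.
Solving (det = 9.3990): k = 2.12912, ln C = 0.16498.

k = 2.129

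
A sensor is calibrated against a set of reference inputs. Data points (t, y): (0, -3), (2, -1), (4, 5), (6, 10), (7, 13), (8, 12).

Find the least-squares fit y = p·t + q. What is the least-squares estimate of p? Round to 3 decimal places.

p = 2.168

Sums needed: Σt·t = 169, Σt = 27, Σ1 = 6.
For Xᵀy: Σt·y = 265, Σy = 36.
Δ = 169·6 − 27² = 285.
p = (265·6 − 27·36)/285 = 206/95; q = (169·36 − 27·265)/285 = -357/95.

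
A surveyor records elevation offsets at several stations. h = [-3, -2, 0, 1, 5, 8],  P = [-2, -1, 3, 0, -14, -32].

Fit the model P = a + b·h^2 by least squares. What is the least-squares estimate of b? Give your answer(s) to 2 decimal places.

b = -0.53

Entries of XᵀX: Σ1 = 6, Σh^2 = 103, Σh^2·h^2 = 4819.
Right-hand side: ΣP = -46, Σh^2·P = -2420.
So XᵀX·[a, b]ᵀ = XᵀP: [[6, 103]; [103, 4819]]·[a, b]ᵀ = [-46, -2420]ᵀ.
Eliminating b: 4819·(row 1) − 103·(row 2) gives 18305·a = 4819·(-46) − 103·(-2420) = 27586, so a = 27586/18305.
Then b = ((-2420) − 103·(27586/18305))/4819 = -9782/18305.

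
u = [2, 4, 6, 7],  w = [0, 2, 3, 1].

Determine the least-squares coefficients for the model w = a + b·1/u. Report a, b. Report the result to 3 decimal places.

The normal system MᵀM·[a, b]ᵀ = Mᵀw is [[4, 89/84]; [89/84, 2545/7056]]·[a, b]ᵀ = [6, 8/7]ᵀ.
det = 4·(2545/7056) − (89/84)² = 251/784.
a = (6·(2545/7056) − (89/84)·(8/7))/(251/784) = 2242/753; b = (4·(8/7) − (89/84)·6)/(251/784) = -1400/251.

a = 2.977, b = -5.578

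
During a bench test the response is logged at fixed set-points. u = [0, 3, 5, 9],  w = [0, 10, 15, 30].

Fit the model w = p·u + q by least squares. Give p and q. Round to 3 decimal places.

p = 3.304, q = -0.292

The normal equations are: 115·p + 17·q = 375;  17·p + 4·q = 55.
(Σu·u = 115, Σu = 17, Σ1 = 4, Σu·w = 375, Σw = 55.)
Δ = 115·4 − 17² = 171.
p = (375·4 − 17·55)/171 = 565/171; q = (115·55 − 17·375)/171 = -50/171.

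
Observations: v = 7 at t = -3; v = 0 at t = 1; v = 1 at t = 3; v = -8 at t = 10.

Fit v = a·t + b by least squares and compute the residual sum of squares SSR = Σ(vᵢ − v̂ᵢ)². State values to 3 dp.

Normal-equation sums: Σt·t = 119, Σt = 11, Σ1 = 4.
Right-hand side: Σt·v = -98, Σv = 0.
So MᵀM·[a, b]ᵀ = Mᵀv: [[119, 11]; [11, 4]]·[a, b]ᵀ = [-98, 0]ᵀ.
Eliminating b: 4·(row 1) − 11·(row 2) gives 355·a = 4·(-98) − 11·0 = -392, so a = -392/355.
Then b = (0 − 11·(-392/355))/4 = 1078/355.
Residuals: 231/355, -686/355, 453/355, 2/355; SSR = 2054/355.

SSR = 5.786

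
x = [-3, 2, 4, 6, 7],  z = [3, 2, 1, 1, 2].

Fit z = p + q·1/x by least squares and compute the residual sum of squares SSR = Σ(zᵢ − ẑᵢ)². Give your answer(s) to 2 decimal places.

The normal equations are: 5·p + (61/84)·q = 9;  (61/84)·p + (3329/7056)·q = 59/84.
(Σ1 = 5, Σ1/x = 61/84, Σ1/x·1/x = 3329/7056, Σz = 9, Σ1/x·z = 59/84.)
Eliminating q: (3329/7056)·(row 1) − (61/84)·(row 2) gives (359/196)·p = (3329/7056)·9 − (61/84)·(59/84) = 269/72, so p = 13181/6462.
Then q = ((59/84) − (61/84)·(13181/6462))/(3329/7056) = -1778/1077.
Residuals: 883/2154, 5077/6462, -2026/3231, -549/718, 1267/6462; SSR = 5821/3231.

SSR = 1.80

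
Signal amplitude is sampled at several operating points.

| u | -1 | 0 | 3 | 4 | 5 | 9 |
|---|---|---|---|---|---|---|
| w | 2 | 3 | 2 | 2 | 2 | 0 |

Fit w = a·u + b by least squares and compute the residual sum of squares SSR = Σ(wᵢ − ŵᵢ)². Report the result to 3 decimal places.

Sums needed: Σu·u = 132, Σu = 20, Σ1 = 6.
And Σu·w = 22, Σw = 11.
Normal equations: [[132, 20]; [20, 6]]·[a, b]ᵀ = [22, 11]ᵀ.
Eliminating b: 6·(row 1) − 20·(row 2) gives 392·a = 6·22 − 20·11 = -88, so a = -11/49.
Then b = (11 − 20·(-11/49))/6 = 253/98.
Residuals: -79/98, 41/98, 9/98, 31/98, 53/98, -55/98; SSR = 151/98.

SSR = 1.541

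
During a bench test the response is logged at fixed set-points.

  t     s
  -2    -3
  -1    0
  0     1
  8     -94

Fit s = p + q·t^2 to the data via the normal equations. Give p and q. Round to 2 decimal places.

Setting ∂/∂p … = 0 gives: 4·p + 69·q = -96;  69·p + 4113·q = -6028.
Determinant 4·4113 − 69² = 11691.
p = ((-96)·4113 − 69·(-6028))/11691 = 7028/3897; q = (4·(-6028) − 69·(-96))/11691 = -17488/11691.

p = 1.80, q = -1.50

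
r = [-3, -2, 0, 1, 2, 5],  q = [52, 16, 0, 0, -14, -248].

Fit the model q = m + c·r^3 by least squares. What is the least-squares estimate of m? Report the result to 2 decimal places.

From the data, Σ1 = 6, Σr^3 = 99, Σr^3·r^3 = 16483.
Moment sums: Σq = -194, Σr^3·q = -32644.
Normal equations: [[6, 99]; [99, 16483]]·[m, c]ᵀ = [-194, -32644]ᵀ.
Δ = 6·16483 − 99² = 89097.
m = ((-194)·16483 − 99·(-32644))/89097 = 34054/89097; c = (6·(-32644) − 99·(-194))/89097 = -58886/29699.

m = 0.38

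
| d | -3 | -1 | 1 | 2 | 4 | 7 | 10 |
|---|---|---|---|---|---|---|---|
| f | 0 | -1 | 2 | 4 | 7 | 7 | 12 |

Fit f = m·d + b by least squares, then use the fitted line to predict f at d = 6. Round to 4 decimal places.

Normal-equation sums: Σd·d = 180, Σd = 20, Σ1 = 7.
For Aᵀf: Σd·f = 208, Σf = 31.
det = 180·7 − 20² = 860.
m = (208·7 − 20·31)/860 = 209/215; b = (180·31 − 20·208)/860 = 71/43.
At d = 6: f̂ = (209/215)·(6) + (71/43)·(1) = 1609/215.

f̂ = 7.4837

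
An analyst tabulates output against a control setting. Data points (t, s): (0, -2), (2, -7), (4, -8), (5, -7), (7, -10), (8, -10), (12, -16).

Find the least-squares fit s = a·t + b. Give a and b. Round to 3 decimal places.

The normal system MᵀM·[a, b]ᵀ = Mᵀs is [[302, 38]; [38, 7]]·[a, b]ᵀ = [-423, -60]ᵀ.
Determinant 302·7 − 38² = 670.
a = ((-423)·7 − 38·(-60))/670 = -681/670; b = (302·(-60) − 38·(-423))/670 = -1023/335.

a = -1.016, b = -3.054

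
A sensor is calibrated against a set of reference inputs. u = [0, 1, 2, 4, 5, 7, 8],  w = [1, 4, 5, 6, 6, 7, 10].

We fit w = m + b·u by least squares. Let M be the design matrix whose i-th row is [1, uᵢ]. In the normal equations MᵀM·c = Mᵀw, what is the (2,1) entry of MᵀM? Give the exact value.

27

Row 2 ↔ basis u, column 1 ↔ basis 1, so (MᵀM)_{2,1} = Σᵢ u = (0)·(1) + (1)·(1) + (2)·(1) + (4)·(1) + (5)·(1) + (7)·(1) + (8)·(1) = 27.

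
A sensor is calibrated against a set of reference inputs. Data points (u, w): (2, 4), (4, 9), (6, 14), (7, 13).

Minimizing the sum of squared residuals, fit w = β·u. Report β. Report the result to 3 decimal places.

β = 2.086

From the data, Σu·u = 105.
Right-hand side: Σu·w = 219.
So XᵀX·[β]ᵀ = Xᵀw: [[105]]·[β]ᵀ = [219]ᵀ.
β = 219/105 = 2.08571.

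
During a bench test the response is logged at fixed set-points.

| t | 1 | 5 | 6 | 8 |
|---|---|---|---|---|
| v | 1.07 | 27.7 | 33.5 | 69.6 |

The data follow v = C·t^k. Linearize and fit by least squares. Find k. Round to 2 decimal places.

Let Y = ln v. Fitting Y = k·ln t + ln C by least squares:
Σln t = 5.4806, Σ(ln t)² = 10.1248, Σln v = 11.1434, Σln t·ln v = 20.4601.
Equations: 10.1248·k + 5.4806·ln C = 20.4601;  5.4806·k + 4·ln C = 11.1434.
Δ = 10.1248·4 − (5.4806)² = 10.4617; k = (20.4601·4 − 5.4806·11.1434)/10.4617 = 1.98508, ln C = (10.1248·11.1434 − 5.4806·20.4601)/10.4617 = 0.06597.

k = 1.99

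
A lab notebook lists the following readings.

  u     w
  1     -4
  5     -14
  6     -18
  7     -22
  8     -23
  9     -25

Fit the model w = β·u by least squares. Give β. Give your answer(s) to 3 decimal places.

XᵀX·[β]ᵀ = Xᵀw reads: 256·β = -745.
(Σu·u = 256, Σu·w = -745.)
Hence β = -745 / 256 ≈ -2.91016.

β = -2.910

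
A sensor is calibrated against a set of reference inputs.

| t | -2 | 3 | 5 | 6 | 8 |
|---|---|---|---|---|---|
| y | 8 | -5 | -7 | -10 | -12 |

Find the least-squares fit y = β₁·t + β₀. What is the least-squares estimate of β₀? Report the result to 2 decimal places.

With design matrix M, MᵀM = [[138, 20]; [20, 5]] and Mᵀy = [-222, -26]ᵀ.
Determinant 138·5 − 20² = 290.
β₁ = ((-222)·5 − 20·(-26))/290 = -59/29; β₀ = (138·(-26) − 20·(-222))/290 = 426/145.

β₀ = 2.94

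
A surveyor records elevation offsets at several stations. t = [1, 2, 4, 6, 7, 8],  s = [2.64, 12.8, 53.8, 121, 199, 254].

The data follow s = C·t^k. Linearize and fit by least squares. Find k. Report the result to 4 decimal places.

Let Y = ln s. Fitting Y = k·ln t + ln C by least squares:
XᵀX = [[13.7233, 7.8966]; [7.8966, 6]], rhs = [37.6997, 23.1319]ᵀ  (here Σln t = 7.8966, Σ(ln t)² = 13.7233, Σln s = 23.1319, Σln t·ln s = 37.6997).
Δ = 13.7233·6 − (7.8966)² = 19.9843; k = (37.6997·6 − 7.8966·23.1319)/19.9843 = 2.17848, ln C = (13.7233·23.1319 − 7.8966·37.6997)/19.9843 = 0.98824.

k = 2.1785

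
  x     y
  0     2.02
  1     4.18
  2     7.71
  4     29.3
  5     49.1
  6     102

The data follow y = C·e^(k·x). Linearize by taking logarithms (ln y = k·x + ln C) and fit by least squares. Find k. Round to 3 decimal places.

k = 0.644

Let Y = ln y. Fitting Y = k·x + ln C by least squares:
Over the data: Σx = 18.0000, Σ(x)² = 82.0000, Σln y = 16.0723, Σx·ln y = 66.2448.
Normal system: [[82.0000, 18.0000]; [18.0000, 6]]·[k, ln C]ᵀ = [66.2448, 16.0723]ᵀ.
Δ = 82.0000·6 − (18.0000)² = 168.0000; k = (66.2448·6 − 18.0000·16.0723)/168.0000 = 0.64385, ln C = (82.0000·16.0723 − 18.0000·66.2448)/168.0000 = 0.74718.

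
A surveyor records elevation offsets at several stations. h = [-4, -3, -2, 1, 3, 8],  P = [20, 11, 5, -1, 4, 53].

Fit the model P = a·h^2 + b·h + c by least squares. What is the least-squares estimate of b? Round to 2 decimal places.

From the data, Σh^2·h^2 = 4531, Σh^2·h = 441, Σh^2 = 103, Σh·h = 103, Σh = 3, Σ1 = 6.
Moment sums: Σh^2·P = 3866, Σh·P = 312, ΣP = 92.
Solving the 3×3 system (Gaussian elimination) gives a = 385469/386152, b = -467229/386152, c = -231303/193076.

b = -1.21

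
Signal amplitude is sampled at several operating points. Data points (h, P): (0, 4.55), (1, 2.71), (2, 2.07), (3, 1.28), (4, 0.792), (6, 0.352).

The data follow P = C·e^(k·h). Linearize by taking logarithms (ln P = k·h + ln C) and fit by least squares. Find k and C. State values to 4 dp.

With ln Pᵢ as the transformed response and hᵢ as the regressor:
Σh = 16.0000, Σ(h)² = 66.0000, Σln P = 2.2092, Σh·ln P = -4.0049.
Equations: 66.0000·k + 16.0000·ln C = -4.0049;  16.0000·k + 6·ln C = 2.2092.
Slope k = (n·Σh·ln P − Σh·Σln P)/(n·Σ(h)² − (Σh)²) = (6·-4.0049 − 16.0000·2.2092)/140.0000 = -0.42411; ln C = (Σln P − k·Σh)/n = 1.49917, so C = exp(1.49917) = 4.47795.

k = -0.4241, C = 4.4780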